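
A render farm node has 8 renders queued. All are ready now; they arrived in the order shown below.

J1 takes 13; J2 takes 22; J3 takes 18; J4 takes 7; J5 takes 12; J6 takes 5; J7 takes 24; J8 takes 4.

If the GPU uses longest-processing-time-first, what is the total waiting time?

LPT (decreasing processing time): J7 J2 J3 J1 J5 J4 J6 J8.
J7: waits 0, runs 0→24
J2: waits 24, runs 24→46
J3: waits 46, runs 46→64
J1: waits 64, runs 64→77
J5: waits 77, runs 77→89
J4: waits 89, runs 89→96
J6: waits 96, runs 96→101
J8: waits 101, runs 101→105
Sum = 0+24+46+64+77+89+96+101 = 497.

497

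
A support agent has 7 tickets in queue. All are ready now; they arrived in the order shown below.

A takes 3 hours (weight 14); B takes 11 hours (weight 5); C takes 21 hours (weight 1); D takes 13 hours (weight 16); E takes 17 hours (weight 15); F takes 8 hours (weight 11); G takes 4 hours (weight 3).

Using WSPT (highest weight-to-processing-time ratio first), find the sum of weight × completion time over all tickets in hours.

1654

WSPT (decreasing weight/processing-time ratio): A F D E G B C.
A: finishes 3, weight 14, w·C = 42
F: finishes 11, weight 11, w·C = 121
D: finishes 24, weight 16, w·C = 384
E: finishes 41, weight 15, w·C = 615
G: finishes 45, weight 3, w·C = 135
B: finishes 56, weight 5, w·C = 280
C: finishes 77, weight 1, w·C = 77
Sum = 42+121+384+615+135+280+77 = 1654.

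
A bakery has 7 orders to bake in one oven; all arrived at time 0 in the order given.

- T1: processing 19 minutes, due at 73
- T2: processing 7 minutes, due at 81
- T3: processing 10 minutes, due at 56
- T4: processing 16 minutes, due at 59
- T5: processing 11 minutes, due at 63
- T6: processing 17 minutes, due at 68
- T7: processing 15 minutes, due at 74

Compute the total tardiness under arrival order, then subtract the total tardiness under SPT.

3

FIFO (arrival order): T1 T2 T3 T4 T5 T6 T7.
T1: 0→19, due 73, tardiness 0
T2: 19→26, due 81, tardiness 0
T3: 26→36, due 56, tardiness 0
T4: 36→52, due 59, tardiness 0
T5: 52→63, due 63, tardiness 0
T6: 63→80, due 68, tardiness 12
T7: 80→95, due 74, tardiness 21
Sum = 0+0+0+0+0+12+21 = 33.
SPT (increasing processing time): T2 T3 T5 T7 T4 T6 T1.
T2: 0→7, due 81, tardiness 0
T3: 7→17, due 56, tardiness 0
T5: 17→28, due 63, tardiness 0
T7: 28→43, due 74, tardiness 0
T4: 43→59, due 59, tardiness 0
T6: 59→76, due 68, tardiness 8
T1: 76→95, due 73, tardiness 22
Sum = 0+0+0+0+0+8+22 = 30.
Difference = 33 − 30 = 3.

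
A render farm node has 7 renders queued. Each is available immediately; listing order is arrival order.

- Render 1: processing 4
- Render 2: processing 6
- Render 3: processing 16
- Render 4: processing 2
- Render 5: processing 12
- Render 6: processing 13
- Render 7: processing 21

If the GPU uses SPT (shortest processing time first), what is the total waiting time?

134

SPT (increasing processing time): Render 4 Render 1 Render 2 Render 5 Render 6 Render 3 Render 7.
Render 4: waits 0, runs 0→2
Render 1: waits 2, runs 2→6
Render 2: waits 6, runs 6→12
Render 5: waits 12, runs 12→24
Render 6: waits 24, runs 24→37
Render 3: waits 37, runs 37→53
Render 7: waits 53, runs 53→74
Sum = 0+2+6+12+24+37+53 = 134.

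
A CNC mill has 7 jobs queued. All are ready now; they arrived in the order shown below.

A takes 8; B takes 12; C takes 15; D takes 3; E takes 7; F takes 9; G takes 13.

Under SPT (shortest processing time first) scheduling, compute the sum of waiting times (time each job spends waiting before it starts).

149

SPT (increasing processing time): D E A F B G C.
D: waits 0, runs 0→3
E: waits 3, runs 3→10
A: waits 10, runs 10→18
F: waits 18, runs 18→27
B: waits 27, runs 27→39
G: waits 39, runs 39→52
C: waits 52, runs 52→67
Sum = 0+3+10+18+27+39+52 = 149.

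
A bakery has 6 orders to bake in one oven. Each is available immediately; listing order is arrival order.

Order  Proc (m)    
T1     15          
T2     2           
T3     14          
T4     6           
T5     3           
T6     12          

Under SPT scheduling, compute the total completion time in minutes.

SPT (increasing processing time): T2 T5 T4 T6 T3 T1.
T2: 0→2
T5: 2→5
T4: 5→11
T6: 11→23
T3: 23→37
T1: 37→52
Sum = 2+5+11+23+37+52 = 130.

130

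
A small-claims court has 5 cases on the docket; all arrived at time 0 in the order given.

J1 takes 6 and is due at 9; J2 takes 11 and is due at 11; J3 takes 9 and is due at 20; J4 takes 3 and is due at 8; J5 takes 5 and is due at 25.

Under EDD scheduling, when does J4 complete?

EDD (increasing due date): J4 J1 J2 J3 J5.
J4: 0→3

3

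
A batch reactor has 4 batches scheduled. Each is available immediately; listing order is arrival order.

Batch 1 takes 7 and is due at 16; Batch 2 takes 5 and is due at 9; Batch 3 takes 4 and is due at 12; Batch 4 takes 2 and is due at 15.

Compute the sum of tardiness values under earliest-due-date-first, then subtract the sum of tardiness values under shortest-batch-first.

EDD (increasing due date): Batch 2 Batch 3 Batch 4 Batch 1.
Batch 2: 0→5, due 9, tardiness 0
Batch 3: 5→9, due 12, tardiness 0
Batch 4: 9→11, due 15, tardiness 0
Batch 1: 11→18, due 16, tardiness 2
Sum = 0+0+0+2 = 2.
SPT (increasing processing time): Batch 4 Batch 3 Batch 2 Batch 1.
Batch 4: 0→2, due 15, tardiness 0
Batch 3: 2→6, due 12, tardiness 0
Batch 2: 6→11, due 9, tardiness 2
Batch 1: 11→18, due 16, tardiness 2
Sum = 0+0+2+2 = 4.
Difference = 2 − 4 = -2.

-2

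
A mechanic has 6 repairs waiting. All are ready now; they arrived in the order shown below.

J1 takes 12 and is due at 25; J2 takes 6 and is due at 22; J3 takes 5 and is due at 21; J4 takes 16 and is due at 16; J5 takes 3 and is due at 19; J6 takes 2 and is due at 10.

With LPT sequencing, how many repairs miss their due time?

5

LPT (decreasing processing time): J4 J1 J2 J3 J5 J6.
J4: 0→16, due 16, tardiness 0
J1: 16→28, due 25, tardiness 3
J2: 28→34, due 22, tardiness 12
J3: 34→39, due 21, tardiness 18
J5: 39→42, due 19, tardiness 23
J6: 42→44, due 10, tardiness 34
Late repairs: 5.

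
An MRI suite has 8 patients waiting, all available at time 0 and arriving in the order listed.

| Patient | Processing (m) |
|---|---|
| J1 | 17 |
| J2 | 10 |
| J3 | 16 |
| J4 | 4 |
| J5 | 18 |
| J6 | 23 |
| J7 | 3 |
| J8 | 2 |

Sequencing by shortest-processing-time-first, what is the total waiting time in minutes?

SPT (increasing processing time): J8 J7 J4 J2 J3 J1 J5 J6.
J8: waits 0, runs 0→2
J7: waits 2, runs 2→5
J4: waits 5, runs 5→9
J2: waits 9, runs 9→19
J3: waits 19, runs 19→35
J1: waits 35, runs 35→52
J5: waits 52, runs 52→70
J6: waits 70, runs 70→93
Sum = 0+2+5+9+19+35+52+70 = 192.

192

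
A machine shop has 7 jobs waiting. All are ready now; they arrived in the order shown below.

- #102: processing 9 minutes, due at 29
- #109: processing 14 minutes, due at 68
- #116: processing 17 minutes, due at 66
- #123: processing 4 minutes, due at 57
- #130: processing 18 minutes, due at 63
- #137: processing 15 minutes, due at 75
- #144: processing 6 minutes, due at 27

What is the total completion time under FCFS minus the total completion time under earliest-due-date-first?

56

FIFO (arrival order): #102 #109 #116 #123 #130 #137 #144.
#102: 0→9
#109: 9→23
#116: 23→40
#123: 40→44
#130: 44→62
#137: 62→77
#144: 77→83
Sum = 9+23+40+44+62+77+83 = 338.
EDD (increasing due date): #144 #102 #123 #130 #116 #109 #137.
#144: 0→6
#102: 6→15
#123: 15→19
#130: 19→37
#116: 37→54
#109: 54→68
#137: 68→83
Sum = 6+15+19+37+54+68+83 = 282.
Difference = 338 − 282 = 56.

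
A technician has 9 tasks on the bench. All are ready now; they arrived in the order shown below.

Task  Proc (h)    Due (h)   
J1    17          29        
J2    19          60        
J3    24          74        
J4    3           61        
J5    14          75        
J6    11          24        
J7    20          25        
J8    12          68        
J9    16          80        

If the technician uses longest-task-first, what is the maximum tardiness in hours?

109

LPT (decreasing processing time): J3 J7 J2 J1 J9 J5 J8 J6 J4.
J3: 0→24, due 74, tardiness 0
J7: 24→44, due 25, tardiness 19
J2: 44→63, due 60, tardiness 3
J1: 63→80, due 29, tardiness 51
J9: 80→96, due 80, tardiness 16
J5: 96→110, due 75, tardiness 35
J8: 110→122, due 68, tardiness 54
J6: 122→133, due 24, tardiness 109
J4: 133→136, due 61, tardiness 75
Maximum = 109.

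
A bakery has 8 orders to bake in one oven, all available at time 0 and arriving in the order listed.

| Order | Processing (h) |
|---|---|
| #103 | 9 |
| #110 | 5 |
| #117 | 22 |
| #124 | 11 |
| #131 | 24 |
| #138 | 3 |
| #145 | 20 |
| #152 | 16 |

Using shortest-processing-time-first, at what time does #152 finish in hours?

44

SPT (increasing processing time): #138 #110 #103 #124 #152 #145 #117 #131.
#138: 0→3
#110: 3→8
#103: 8→17
#124: 17→28
#152: 28→44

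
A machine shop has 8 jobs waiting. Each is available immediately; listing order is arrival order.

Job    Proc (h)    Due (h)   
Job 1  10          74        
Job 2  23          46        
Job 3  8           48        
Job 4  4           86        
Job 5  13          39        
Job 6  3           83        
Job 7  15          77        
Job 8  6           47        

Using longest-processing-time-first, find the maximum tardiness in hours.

28

LPT (decreasing processing time): Job 2 Job 7 Job 5 Job 1 Job 3 Job 8 Job 4 Job 6.
Job 2: 0→23, due 46, tardiness 0
Job 7: 23→38, due 77, tardiness 0
Job 5: 38→51, due 39, tardiness 12
Job 1: 51→61, due 74, tardiness 0
Job 3: 61→69, due 48, tardiness 21
Job 8: 69→75, due 47, tardiness 28
Job 4: 75→79, due 86, tardiness 0
Job 6: 79→82, due 83, tardiness 0
Maximum = 28.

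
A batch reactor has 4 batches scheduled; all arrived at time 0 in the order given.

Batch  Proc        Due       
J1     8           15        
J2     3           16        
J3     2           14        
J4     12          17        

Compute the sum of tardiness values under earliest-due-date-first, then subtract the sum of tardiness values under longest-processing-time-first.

-15

EDD (increasing due date): J3 J1 J2 J4.
J3: 0→2, due 14, tardiness 0
J1: 2→10, due 15, tardiness 0
J2: 10→13, due 16, tardiness 0
J4: 13→25, due 17, tardiness 8
Sum = 0+0+0+8 = 8.
LPT (decreasing processing time): J4 J1 J2 J3.
J4: 0→12, due 17, tardiness 0
J1: 12→20, due 15, tardiness 5
J2: 20→23, due 16, tardiness 7
J3: 23→25, due 14, tardiness 11
Sum = 0+5+7+11 = 23.
Difference = 8 − 23 = -15.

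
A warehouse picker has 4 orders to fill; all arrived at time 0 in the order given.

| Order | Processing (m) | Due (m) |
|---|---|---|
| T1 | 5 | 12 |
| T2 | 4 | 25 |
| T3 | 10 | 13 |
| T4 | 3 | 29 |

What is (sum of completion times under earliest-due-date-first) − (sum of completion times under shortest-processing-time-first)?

17

EDD (increasing due date): T1 T3 T2 T4.
T1: 0→5
T3: 5→15
T2: 15→19
T4: 19→22
Sum = 5+15+19+22 = 61.
SPT (increasing processing time): T4 T2 T1 T3.
T4: 0→3
T2: 3→7
T1: 7→12
T3: 12→22
Sum = 3+7+12+22 = 44.
Difference = 61 − 44 = 17.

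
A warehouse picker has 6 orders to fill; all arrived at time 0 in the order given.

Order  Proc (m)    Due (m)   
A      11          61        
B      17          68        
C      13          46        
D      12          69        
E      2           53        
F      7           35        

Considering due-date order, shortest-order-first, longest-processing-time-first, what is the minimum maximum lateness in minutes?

-7

EDD (increasing due date): F C E A B D.
F: 0→7, due 35, lateness -28
C: 7→20, due 46, lateness -26
E: 20→22, due 53, lateness -31
A: 22→33, due 61, lateness -28
B: 33→50, due 68, lateness -18
D: 50→62, due 69, lateness -7
Maximum = -7.
SPT (increasing processing time): E F A D C B.
E: 0→2, due 53, lateness -51
F: 2→9, due 35, lateness -26
A: 9→20, due 61, lateness -41
D: 20→32, due 69, lateness -37
C: 32→45, due 46, lateness -1
B: 45→62, due 68, lateness -6
Maximum = -1.
LPT (decreasing processing time): B C D A F E.
B: 0→17, due 68, lateness -51
C: 17→30, due 46, lateness -16
D: 30→42, due 69, lateness -27
A: 42→53, due 61, lateness -8
F: 53→60, due 35, lateness 25
E: 60→62, due 53, lateness 9
Maximum = 25.
EDD -7, SPT -1, LPT 25 → minimum -7.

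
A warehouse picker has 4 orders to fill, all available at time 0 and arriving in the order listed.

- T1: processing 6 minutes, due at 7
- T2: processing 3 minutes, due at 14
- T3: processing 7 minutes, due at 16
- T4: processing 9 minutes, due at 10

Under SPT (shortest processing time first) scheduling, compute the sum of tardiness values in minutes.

17

SPT (increasing processing time): T2 T1 T3 T4.
T2: 0→3, due 14, tardiness 0
T1: 3→9, due 7, tardiness 2
T3: 9→16, due 16, tardiness 0
T4: 16→25, due 10, tardiness 15
Sum = 0+2+0+15 = 17.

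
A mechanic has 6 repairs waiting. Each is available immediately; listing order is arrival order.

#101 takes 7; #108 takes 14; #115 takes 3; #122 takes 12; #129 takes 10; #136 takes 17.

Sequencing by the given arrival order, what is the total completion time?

197

FIFO (arrival order): #101 #108 #115 #122 #129 #136.
#101: 0→7
#108: 7→21
#115: 21→24
#122: 24→36
#129: 36→46
#136: 46→63
Sum = 7+21+24+36+46+63 = 197.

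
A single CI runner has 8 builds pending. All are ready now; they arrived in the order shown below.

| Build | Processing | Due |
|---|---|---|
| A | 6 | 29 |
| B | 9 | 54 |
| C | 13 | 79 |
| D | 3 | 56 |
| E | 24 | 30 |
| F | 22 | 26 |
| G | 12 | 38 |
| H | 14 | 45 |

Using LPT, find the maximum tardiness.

71

LPT (decreasing processing time): E F H C G B A D.
E: 0→24, due 30, tardiness 0
F: 24→46, due 26, tardiness 20
H: 46→60, due 45, tardiness 15
C: 60→73, due 79, tardiness 0
G: 73→85, due 38, tardiness 47
B: 85→94, due 54, tardiness 40
A: 94→100, due 29, tardiness 71
D: 100→103, due 56, tardiness 47
Maximum = 71.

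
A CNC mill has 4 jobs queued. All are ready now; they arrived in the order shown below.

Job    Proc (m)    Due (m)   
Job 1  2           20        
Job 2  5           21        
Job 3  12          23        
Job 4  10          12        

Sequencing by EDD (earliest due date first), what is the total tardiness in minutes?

6

EDD (increasing due date): Job 4 Job 1 Job 2 Job 3.
Job 4: 0→10, due 12, tardiness 0
Job 1: 10→12, due 20, tardiness 0
Job 2: 12→17, due 21, tardiness 0
Job 3: 17→29, due 23, tardiness 6
Sum = 0+0+0+6 = 6.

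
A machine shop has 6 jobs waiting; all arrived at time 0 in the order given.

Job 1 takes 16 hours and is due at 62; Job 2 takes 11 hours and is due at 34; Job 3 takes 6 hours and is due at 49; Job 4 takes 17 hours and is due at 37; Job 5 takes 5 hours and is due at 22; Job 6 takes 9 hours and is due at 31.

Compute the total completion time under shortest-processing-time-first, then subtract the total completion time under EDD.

-20

SPT (increasing processing time): Job 5 Job 3 Job 6 Job 2 Job 1 Job 4.
Job 5: 0→5
Job 3: 5→11
Job 6: 11→20
Job 2: 20→31
Job 1: 31→47
Job 4: 47→64
Sum = 5+11+20+31+47+64 = 178.
EDD (increasing due date): Job 5 Job 6 Job 2 Job 4 Job 3 Job 1.
Job 5: 0→5
Job 6: 5→14
Job 2: 14→25
Job 4: 25→42
Job 3: 42→48
Job 1: 48→64
Sum = 5+14+25+42+48+64 = 198.
Difference = 178 − 198 = -20.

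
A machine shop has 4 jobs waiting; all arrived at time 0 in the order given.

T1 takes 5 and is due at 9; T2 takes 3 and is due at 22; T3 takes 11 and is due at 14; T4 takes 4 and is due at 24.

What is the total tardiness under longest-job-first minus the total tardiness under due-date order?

LPT (decreasing processing time): T3 T1 T4 T2.
T3: 0→11, due 14, tardiness 0
T1: 11→16, due 9, tardiness 7
T4: 16→20, due 24, tardiness 0
T2: 20→23, due 22, tardiness 1
Sum = 0+7+0+1 = 8.
EDD (increasing due date): T1 T3 T2 T4.
T1: 0→5, due 9, tardiness 0
T3: 5→16, due 14, tardiness 2
T2: 16→19, due 22, tardiness 0
T4: 19→23, due 24, tardiness 0
Sum = 0+2+0+0 = 2.
Difference = 8 − 2 = 6.

6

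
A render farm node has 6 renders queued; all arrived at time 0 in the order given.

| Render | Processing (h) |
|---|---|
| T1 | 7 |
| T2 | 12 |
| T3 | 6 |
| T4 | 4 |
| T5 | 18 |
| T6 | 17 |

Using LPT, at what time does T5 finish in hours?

LPT (decreasing processing time): T5 T6 T2 T1 T3 T4.
T5: 0→18

18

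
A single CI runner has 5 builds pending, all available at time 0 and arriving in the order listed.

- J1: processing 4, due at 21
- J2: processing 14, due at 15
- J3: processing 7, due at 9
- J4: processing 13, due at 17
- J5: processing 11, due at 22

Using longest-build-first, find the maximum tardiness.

36

LPT (decreasing processing time): J2 J4 J5 J3 J1.
J2: 0→14, due 15, tardiness 0
J4: 14→27, due 17, tardiness 10
J5: 27→38, due 22, tardiness 16
J3: 38→45, due 9, tardiness 36
J1: 45→49, due 21, tardiness 28
Maximum = 36.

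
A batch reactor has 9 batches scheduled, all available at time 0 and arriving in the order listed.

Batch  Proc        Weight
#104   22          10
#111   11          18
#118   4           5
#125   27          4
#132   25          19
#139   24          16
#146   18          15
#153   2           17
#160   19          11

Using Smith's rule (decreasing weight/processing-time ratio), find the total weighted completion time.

6353

WSPT (decreasing weight/processing-time ratio): #153 #111 #118 #146 #132 #139 #160 #104 #125.
#153: finishes 2, weight 17, w·C = 34
#111: finishes 13, weight 18, w·C = 234
#118: finishes 17, weight 5, w·C = 85
#146: finishes 35, weight 15, w·C = 525
#132: finishes 60, weight 19, w·C = 1140
#139: finishes 84, weight 16, w·C = 1344
#160: finishes 103, weight 11, w·C = 1133
#104: finishes 125, weight 10, w·C = 1250
#125: finishes 152, weight 4, w·C = 608
Sum = 34+234+85+525+1140+1344+1133+1250+608 = 6353.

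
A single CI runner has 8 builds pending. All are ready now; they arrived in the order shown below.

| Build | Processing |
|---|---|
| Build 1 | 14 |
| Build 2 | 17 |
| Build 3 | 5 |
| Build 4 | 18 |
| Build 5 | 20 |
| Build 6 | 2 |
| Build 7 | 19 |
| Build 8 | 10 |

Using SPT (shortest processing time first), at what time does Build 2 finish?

SPT (increasing processing time): Build 6 Build 3 Build 8 Build 1 Build 2 Build 4 Build 7 Build 5.
Build 6: 0→2
Build 3: 2→7
Build 8: 7→17
Build 1: 17→31
Build 2: 31→48

48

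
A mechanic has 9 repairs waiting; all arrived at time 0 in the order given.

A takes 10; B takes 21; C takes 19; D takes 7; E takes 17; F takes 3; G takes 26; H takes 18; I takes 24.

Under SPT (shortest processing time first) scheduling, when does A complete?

SPT (increasing processing time): F D A E H C B I G.
F: 0→3
D: 3→10
A: 10→20

20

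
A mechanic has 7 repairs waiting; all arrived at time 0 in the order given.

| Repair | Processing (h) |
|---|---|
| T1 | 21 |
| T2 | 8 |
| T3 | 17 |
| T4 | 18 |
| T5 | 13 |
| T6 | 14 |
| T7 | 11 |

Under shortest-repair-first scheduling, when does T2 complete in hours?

SPT (increasing processing time): T2 T7 T5 T6 T3 T4 T1.
T2: 0→8

8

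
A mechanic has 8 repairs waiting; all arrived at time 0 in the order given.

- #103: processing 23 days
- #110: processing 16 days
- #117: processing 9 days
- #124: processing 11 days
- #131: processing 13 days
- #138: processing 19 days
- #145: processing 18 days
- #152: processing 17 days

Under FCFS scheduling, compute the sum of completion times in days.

567

FIFO (arrival order): #103 #110 #117 #124 #131 #138 #145 #152.
#103: 0→23
#110: 23→39
#117: 39→48
#124: 48→59
#131: 59→72
#138: 72→91
#145: 91→109
#152: 109→126
Sum = 23+39+48+59+72+91+109+126 = 567.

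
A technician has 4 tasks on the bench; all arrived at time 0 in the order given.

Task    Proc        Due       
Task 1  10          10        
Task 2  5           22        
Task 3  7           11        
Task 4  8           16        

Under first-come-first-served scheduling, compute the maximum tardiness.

14

FIFO (arrival order): Task 1 Task 2 Task 3 Task 4.
Task 1: 0→10, due 10, tardiness 0
Task 2: 10→15, due 22, tardiness 0
Task 3: 15→22, due 11, tardiness 11
Task 4: 22→30, due 16, tardiness 14
Maximum = 14.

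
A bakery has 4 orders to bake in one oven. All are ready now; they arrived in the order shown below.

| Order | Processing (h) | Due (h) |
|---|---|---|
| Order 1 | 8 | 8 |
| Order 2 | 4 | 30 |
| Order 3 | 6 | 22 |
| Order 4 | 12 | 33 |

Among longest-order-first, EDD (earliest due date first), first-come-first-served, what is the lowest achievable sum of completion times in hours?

LPT (decreasing processing time): Order 4 Order 1 Order 3 Order 2.
Order 4: 0→12
Order 1: 12→20
Order 3: 20→26
Order 2: 26→30
Sum = 12+20+26+30 = 88.
EDD (increasing due date): Order 1 Order 3 Order 2 Order 4.
Order 1: 0→8
Order 3: 8→14
Order 2: 14→18
Order 4: 18→30
Sum = 8+14+18+30 = 70.
FIFO (arrival order): Order 1 Order 2 Order 3 Order 4.
Order 1: 0→8
Order 2: 8→12
Order 3: 12→18
Order 4: 18→30
Sum = 8+12+18+30 = 68.
LPT 88, EDD 70, FIFO 68 → minimum 68.

68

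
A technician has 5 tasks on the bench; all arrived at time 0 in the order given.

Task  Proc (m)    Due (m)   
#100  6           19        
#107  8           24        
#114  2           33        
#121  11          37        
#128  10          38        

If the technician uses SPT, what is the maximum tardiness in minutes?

0

SPT (increasing processing time): #114 #100 #107 #128 #121.
#114: 0→2, due 33, tardiness 0
#100: 2→8, due 19, tardiness 0
#107: 8→16, due 24, tardiness 0
#128: 16→26, due 38, tardiness 0
#121: 26→37, due 37, tardiness 0
Maximum = 0.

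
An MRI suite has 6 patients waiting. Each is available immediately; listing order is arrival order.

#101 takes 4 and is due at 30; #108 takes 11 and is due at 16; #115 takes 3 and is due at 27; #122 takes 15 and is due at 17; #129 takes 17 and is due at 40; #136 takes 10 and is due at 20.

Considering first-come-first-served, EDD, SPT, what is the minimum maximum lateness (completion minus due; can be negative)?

FIFO (arrival order): #101 #108 #115 #122 #129 #136.
#101: 0→4, due 30, lateness -26
#108: 4→15, due 16, lateness -1
#115: 15→18, due 27, lateness -9
#122: 18→33, due 17, lateness 16
#129: 33→50, due 40, lateness 10
#136: 50→60, due 20, lateness 40
Maximum = 40.
EDD (increasing due date): #108 #122 #136 #115 #101 #129.
#108: 0→11, due 16, lateness -5
#122: 11→26, due 17, lateness 9
#136: 26→36, due 20, lateness 16
#115: 36→39, due 27, lateness 12
#101: 39→43, due 30, lateness 13
#129: 43→60, due 40, lateness 20
Maximum = 20.
SPT (increasing processing time): #115 #101 #136 #108 #122 #129.
#115: 0→3, due 27, lateness -24
#101: 3→7, due 30, lateness -23
#136: 7→17, due 20, lateness -3
#108: 17→28, due 16, lateness 12
#122: 28→43, due 17, lateness 26
#129: 43→60, due 40, lateness 20
Maximum = 26.
FIFO 40, EDD 20, SPT 26 → minimum 20.

20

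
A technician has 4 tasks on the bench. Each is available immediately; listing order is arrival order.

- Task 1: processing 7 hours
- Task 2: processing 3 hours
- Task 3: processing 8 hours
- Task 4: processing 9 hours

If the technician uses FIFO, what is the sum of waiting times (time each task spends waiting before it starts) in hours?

FIFO (arrival order): Task 1 Task 2 Task 3 Task 4.
Task 1: waits 0, runs 0→7
Task 2: waits 7, runs 7→10
Task 3: waits 10, runs 10→18
Task 4: waits 18, runs 18→27
Sum = 0+7+10+18 = 35.

35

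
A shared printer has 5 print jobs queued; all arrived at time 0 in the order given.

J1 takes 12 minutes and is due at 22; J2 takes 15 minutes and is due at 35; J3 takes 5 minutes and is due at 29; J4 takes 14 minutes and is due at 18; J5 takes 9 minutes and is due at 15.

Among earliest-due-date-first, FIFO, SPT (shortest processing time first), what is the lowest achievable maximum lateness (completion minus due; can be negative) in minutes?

EDD (increasing due date): J5 J4 J1 J3 J2.
J5: 0→9, due 15, lateness -6
J4: 9→23, due 18, lateness 5
J1: 23→35, due 22, lateness 13
J3: 35→40, due 29, lateness 11
J2: 40→55, due 35, lateness 20
Maximum = 20.
FIFO (arrival order): J1 J2 J3 J4 J5.
J1: 0→12, due 22, lateness -10
J2: 12→27, due 35, lateness -8
J3: 27→32, due 29, lateness 3
J4: 32→46, due 18, lateness 28
J5: 46→55, due 15, lateness 40
Maximum = 40.
SPT (increasing processing time): J3 J5 J1 J4 J2.
J3: 0→5, due 29, lateness -24
J5: 5→14, due 15, lateness -1
J1: 14→26, due 22, lateness 4
J4: 26→40, due 18, lateness 22
J2: 40→55, due 35, lateness 20
Maximum = 22.
EDD 20, FIFO 40, SPT 22 → minimum 20.

20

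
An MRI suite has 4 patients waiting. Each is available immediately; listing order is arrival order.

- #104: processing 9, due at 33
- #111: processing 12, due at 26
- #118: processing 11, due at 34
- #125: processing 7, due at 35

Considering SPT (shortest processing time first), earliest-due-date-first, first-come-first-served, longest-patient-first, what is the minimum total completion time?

SPT (increasing processing time): #125 #104 #118 #111.
#125: 0→7
#104: 7→16
#118: 16→27
#111: 27→39
Sum = 7+16+27+39 = 89.
EDD (increasing due date): #111 #104 #118 #125.
#111: 0→12
#104: 12→21
#118: 21→32
#125: 32→39
Sum = 12+21+32+39 = 104.
FIFO (arrival order): #104 #111 #118 #125.
#104: 0→9
#111: 9→21
#118: 21→32
#125: 32→39
Sum = 9+21+32+39 = 101.
LPT (decreasing processing time): #111 #118 #104 #125.
#111: 0→12
#118: 12→23
#104: 23→32
#125: 32→39
Sum = 12+23+32+39 = 106.
SPT 89, EDD 104, FIFO 101, LPT 106 → minimum 89.

89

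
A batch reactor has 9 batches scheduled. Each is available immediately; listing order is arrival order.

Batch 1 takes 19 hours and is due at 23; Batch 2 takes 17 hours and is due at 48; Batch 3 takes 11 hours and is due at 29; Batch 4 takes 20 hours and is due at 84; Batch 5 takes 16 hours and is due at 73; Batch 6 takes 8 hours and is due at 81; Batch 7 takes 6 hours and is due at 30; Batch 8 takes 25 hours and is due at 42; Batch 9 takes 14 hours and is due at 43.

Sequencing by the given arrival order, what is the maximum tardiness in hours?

93

FIFO (arrival order): Batch 1 Batch 2 Batch 3 Batch 4 Batch 5 Batch 6 Batch 7 Batch 8 Batch 9.
Batch 1: 0→19, due 23, tardiness 0
Batch 2: 19→36, due 48, tardiness 0
Batch 3: 36→47, due 29, tardiness 18
Batch 4: 47→67, due 84, tardiness 0
Batch 5: 67→83, due 73, tardiness 10
Batch 6: 83→91, due 81, tardiness 10
Batch 7: 91→97, due 30, tardiness 67
Batch 8: 97→122, due 42, tardiness 80
Batch 9: 122→136, due 43, tardiness 93
Maximum = 93.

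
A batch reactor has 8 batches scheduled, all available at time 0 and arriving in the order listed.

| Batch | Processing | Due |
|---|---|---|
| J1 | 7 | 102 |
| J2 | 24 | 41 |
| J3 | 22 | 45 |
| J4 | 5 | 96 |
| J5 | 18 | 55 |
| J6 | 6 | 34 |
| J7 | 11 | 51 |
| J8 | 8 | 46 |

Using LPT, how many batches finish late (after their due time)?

LPT (decreasing processing time): J2 J3 J5 J7 J8 J1 J6 J4.
J2: 0→24, due 41, tardiness 0
J3: 24→46, due 45, tardiness 1
J5: 46→64, due 55, tardiness 9
J7: 64→75, due 51, tardiness 24
J8: 75→83, due 46, tardiness 37
J1: 83→90, due 102, tardiness 0
J6: 90→96, due 34, tardiness 62
J4: 96→101, due 96, tardiness 5
Late batches: 6.

6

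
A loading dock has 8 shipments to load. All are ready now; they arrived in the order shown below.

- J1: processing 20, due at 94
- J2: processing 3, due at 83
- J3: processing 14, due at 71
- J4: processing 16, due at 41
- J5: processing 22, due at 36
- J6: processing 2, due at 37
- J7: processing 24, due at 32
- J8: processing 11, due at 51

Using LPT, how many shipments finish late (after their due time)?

LPT (decreasing processing time): J7 J5 J1 J4 J3 J8 J2 J6.
J7: 0→24, due 32, tardiness 0
J5: 24→46, due 36, tardiness 10
J1: 46→66, due 94, tardiness 0
J4: 66→82, due 41, tardiness 41
J3: 82→96, due 71, tardiness 25
J8: 96→107, due 51, tardiness 56
J2: 107→110, due 83, tardiness 27
J6: 110→112, due 37, tardiness 75
Late shipments: 6.

6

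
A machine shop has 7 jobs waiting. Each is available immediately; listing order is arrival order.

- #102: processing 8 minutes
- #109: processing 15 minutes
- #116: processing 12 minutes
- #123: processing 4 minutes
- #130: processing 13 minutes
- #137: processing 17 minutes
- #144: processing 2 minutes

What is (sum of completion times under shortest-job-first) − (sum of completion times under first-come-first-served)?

SPT (increasing processing time): #144 #123 #102 #116 #130 #109 #137.
#144: 0→2
#123: 2→6
#102: 6→14
#116: 14→26
#130: 26→39
#109: 39→54
#137: 54→71
Sum = 2+6+14+26+39+54+71 = 212.
FIFO (arrival order): #102 #109 #116 #123 #130 #137 #144.
#102: 0→8
#109: 8→23
#116: 23→35
#123: 35→39
#130: 39→52
#137: 52→69
#144: 69→71
Sum = 8+23+35+39+52+69+71 = 297.
Difference = 212 − 297 = -85.

-85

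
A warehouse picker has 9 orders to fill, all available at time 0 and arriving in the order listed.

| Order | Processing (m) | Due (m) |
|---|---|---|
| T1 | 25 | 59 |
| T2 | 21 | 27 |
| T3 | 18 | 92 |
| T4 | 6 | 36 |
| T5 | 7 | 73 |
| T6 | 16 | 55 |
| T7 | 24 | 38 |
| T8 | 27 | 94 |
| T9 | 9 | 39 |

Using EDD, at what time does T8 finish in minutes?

153

EDD (increasing due date): T2 T4 T7 T9 T6 T1 T5 T3 T8.
T2: 0→21
T4: 21→27
T7: 27→51
T9: 51→60
T6: 60→76
T1: 76→101
T5: 101→108
T3: 108→126
T8: 126→153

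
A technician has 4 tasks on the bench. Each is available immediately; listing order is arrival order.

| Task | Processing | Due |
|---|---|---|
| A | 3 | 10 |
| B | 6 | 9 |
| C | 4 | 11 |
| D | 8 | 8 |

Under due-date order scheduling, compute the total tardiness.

22

EDD (increasing due date): D B A C.
D: 0→8, due 8, tardiness 0
B: 8→14, due 9, tardiness 5
A: 14→17, due 10, tardiness 7
C: 17→21, due 11, tardiness 10
Sum = 0+5+7+10 = 22.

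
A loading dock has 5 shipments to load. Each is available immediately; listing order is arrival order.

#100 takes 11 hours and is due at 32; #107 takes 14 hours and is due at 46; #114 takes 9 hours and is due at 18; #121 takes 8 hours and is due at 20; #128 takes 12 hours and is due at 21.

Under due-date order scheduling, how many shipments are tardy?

EDD (increasing due date): #114 #121 #128 #100 #107.
#114: 0→9, due 18, tardiness 0
#121: 9→17, due 20, tardiness 0
#128: 17→29, due 21, tardiness 8
#100: 29→40, due 32, tardiness 8
#107: 40→54, due 46, tardiness 8
Late shipments: 3.

3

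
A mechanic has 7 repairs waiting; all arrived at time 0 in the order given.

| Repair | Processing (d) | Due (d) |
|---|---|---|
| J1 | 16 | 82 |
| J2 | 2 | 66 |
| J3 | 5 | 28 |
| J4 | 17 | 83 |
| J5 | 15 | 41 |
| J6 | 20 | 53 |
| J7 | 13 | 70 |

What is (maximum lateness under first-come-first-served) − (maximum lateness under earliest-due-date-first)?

FIFO (arrival order): J1 J2 J3 J4 J5 J6 J7.
J1: 0→16, due 82, lateness -66
J2: 16→18, due 66, lateness -48
J3: 18→23, due 28, lateness -5
J4: 23→40, due 83, lateness -43
J5: 40→55, due 41, lateness 14
J6: 55→75, due 53, lateness 22
J7: 75→88, due 70, lateness 18
Maximum = 22.
EDD (increasing due date): J3 J5 J6 J2 J7 J1 J4.
J3: 0→5, due 28, lateness -23
J5: 5→20, due 41, lateness -21
J6: 20→40, due 53, lateness -13
J2: 40→42, due 66, lateness -24
J7: 42→55, due 70, lateness -15
J1: 55→71, due 82, lateness -11
J4: 71→88, due 83, lateness 5
Maximum = 5.
Difference = 22 − 5 = 17.

17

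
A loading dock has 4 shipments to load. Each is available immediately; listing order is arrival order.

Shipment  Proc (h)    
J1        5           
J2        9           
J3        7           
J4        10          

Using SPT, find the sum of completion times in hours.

SPT (increasing processing time): J1 J3 J2 J4.
J1: 0→5
J3: 5→12
J2: 12→21
J4: 21→31
Sum = 5+12+21+31 = 69.

69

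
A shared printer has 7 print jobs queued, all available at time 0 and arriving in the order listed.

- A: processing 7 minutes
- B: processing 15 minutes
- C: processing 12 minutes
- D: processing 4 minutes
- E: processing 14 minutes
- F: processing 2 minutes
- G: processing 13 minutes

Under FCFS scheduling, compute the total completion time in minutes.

274

FIFO (arrival order): A B C D E F G.
A: 0→7
B: 7→22
C: 22→34
D: 34→38
E: 38→52
F: 52→54
G: 54→67
Sum = 7+22+34+38+52+54+67 = 274.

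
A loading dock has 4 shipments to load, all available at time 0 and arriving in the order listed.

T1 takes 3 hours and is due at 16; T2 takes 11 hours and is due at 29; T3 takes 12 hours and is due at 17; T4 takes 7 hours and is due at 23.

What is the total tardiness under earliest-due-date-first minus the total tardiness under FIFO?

-15

EDD (increasing due date): T1 T3 T4 T2.
T1: 0→3, due 16, tardiness 0
T3: 3→15, due 17, tardiness 0
T4: 15→22, due 23, tardiness 0
T2: 22→33, due 29, tardiness 4
Sum = 0+0+0+4 = 4.
FIFO (arrival order): T1 T2 T3 T4.
T1: 0→3, due 16, tardiness 0
T2: 3→14, due 29, tardiness 0
T3: 14→26, due 17, tardiness 9
T4: 26→33, due 23, tardiness 10
Sum = 0+0+9+10 = 19.
Difference = 4 − 19 = -15.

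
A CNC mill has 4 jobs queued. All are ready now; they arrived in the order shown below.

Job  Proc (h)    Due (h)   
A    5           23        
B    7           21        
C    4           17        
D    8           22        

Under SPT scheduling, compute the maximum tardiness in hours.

SPT (increasing processing time): C A B D.
C: 0→4, due 17, tardiness 0
A: 4→9, due 23, tardiness 0
B: 9→16, due 21, tardiness 0
D: 16→24, due 22, tardiness 2
Maximum = 2.

2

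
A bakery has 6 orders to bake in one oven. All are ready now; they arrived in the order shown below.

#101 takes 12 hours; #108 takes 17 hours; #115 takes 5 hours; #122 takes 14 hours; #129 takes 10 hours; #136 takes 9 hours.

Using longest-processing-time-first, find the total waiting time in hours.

206

LPT (decreasing processing time): #108 #122 #101 #129 #136 #115.
#108: waits 0, runs 0→17
#122: waits 17, runs 17→31
#101: waits 31, runs 31→43
#129: waits 43, runs 43→53
#136: waits 53, runs 53→62
#115: waits 62, runs 62→67
Sum = 0+17+31+43+53+62 = 206.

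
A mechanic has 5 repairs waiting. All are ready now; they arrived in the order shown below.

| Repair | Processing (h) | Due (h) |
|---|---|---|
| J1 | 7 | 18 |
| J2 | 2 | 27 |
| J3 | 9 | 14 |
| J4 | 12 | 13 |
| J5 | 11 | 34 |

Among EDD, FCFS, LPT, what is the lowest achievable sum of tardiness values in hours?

EDD (increasing due date): J4 J3 J1 J2 J5.
J4: 0→12, due 13, tardiness 0
J3: 12→21, due 14, tardiness 7
J1: 21→28, due 18, tardiness 10
J2: 28→30, due 27, tardiness 3
J5: 30→41, due 34, tardiness 7
Sum = 0+7+10+3+7 = 27.
FIFO (arrival order): J1 J2 J3 J4 J5.
J1: 0→7, due 18, tardiness 0
J2: 7→9, due 27, tardiness 0
J3: 9→18, due 14, tardiness 4
J4: 18→30, due 13, tardiness 17
J5: 30→41, due 34, tardiness 7
Sum = 0+0+4+17+7 = 28.
LPT (decreasing processing time): J4 J5 J3 J1 J2.
J4: 0→12, due 13, tardiness 0
J5: 12→23, due 34, tardiness 0
J3: 23→32, due 14, tardiness 18
J1: 32→39, due 18, tardiness 21
J2: 39→41, due 27, tardiness 14
Sum = 0+0+18+21+14 = 53.
EDD 27, FIFO 28, LPT 53 → minimum 27.

27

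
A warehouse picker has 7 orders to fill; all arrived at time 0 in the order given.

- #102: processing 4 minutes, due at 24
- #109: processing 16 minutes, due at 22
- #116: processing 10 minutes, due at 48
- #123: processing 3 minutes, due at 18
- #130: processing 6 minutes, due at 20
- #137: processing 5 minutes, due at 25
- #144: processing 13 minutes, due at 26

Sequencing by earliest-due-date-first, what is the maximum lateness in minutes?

EDD (increasing due date): #123 #130 #109 #102 #137 #144 #116.
#123: 0→3, due 18, lateness -15
#130: 3→9, due 20, lateness -11
#109: 9→25, due 22, lateness 3
#102: 25→29, due 24, lateness 5
#137: 29→34, due 25, lateness 9
#144: 34→47, due 26, lateness 21
#116: 47→57, due 48, lateness 9
Maximum = 21.

21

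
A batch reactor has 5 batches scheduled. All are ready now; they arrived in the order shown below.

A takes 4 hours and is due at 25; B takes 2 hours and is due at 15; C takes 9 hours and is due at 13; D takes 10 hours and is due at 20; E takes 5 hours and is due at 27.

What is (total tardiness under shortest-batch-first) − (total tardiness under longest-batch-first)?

SPT (increasing processing time): B A E C D.
B: 0→2, due 15, tardiness 0
A: 2→6, due 25, tardiness 0
E: 6→11, due 27, tardiness 0
C: 11→20, due 13, tardiness 7
D: 20→30, due 20, tardiness 10
Sum = 0+0+0+7+10 = 17.
LPT (decreasing processing time): D C E A B.
D: 0→10, due 20, tardiness 0
C: 10→19, due 13, tardiness 6
E: 19→24, due 27, tardiness 0
A: 24→28, due 25, tardiness 3
B: 28→30, due 15, tardiness 15
Sum = 0+6+0+3+15 = 24.
Difference = 17 − 24 = -7.

-7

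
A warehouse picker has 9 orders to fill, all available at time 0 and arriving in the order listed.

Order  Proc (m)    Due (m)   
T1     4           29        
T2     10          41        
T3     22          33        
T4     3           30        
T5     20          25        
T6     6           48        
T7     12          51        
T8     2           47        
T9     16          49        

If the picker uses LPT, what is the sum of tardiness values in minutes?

LPT (decreasing processing time): T3 T5 T9 T7 T2 T6 T1 T4 T8.
T3: 0→22, due 33, tardiness 0
T5: 22→42, due 25, tardiness 17
T9: 42→58, due 49, tardiness 9
T7: 58→70, due 51, tardiness 19
T2: 70→80, due 41, tardiness 39
T6: 80→86, due 48, tardiness 38
T1: 86→90, due 29, tardiness 61
T4: 90→93, due 30, tardiness 63
T8: 93→95, due 47, tardiness 48
Sum = 0+17+9+19+39+38+61+63+48 = 294.

294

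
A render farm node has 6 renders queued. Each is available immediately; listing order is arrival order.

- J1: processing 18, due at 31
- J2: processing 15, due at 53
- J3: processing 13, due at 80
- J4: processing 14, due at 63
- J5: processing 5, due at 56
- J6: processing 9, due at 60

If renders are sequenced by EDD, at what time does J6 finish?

EDD (increasing due date): J1 J2 J5 J6 J4 J3.
J1: 0→18
J2: 18→33
J5: 33→38
J6: 38→47

47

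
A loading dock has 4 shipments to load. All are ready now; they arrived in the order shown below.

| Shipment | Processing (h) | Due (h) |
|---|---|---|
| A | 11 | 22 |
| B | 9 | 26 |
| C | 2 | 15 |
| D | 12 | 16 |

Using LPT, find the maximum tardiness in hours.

19

LPT (decreasing processing time): D A B C.
D: 0→12, due 16, tardiness 0
A: 12→23, due 22, tardiness 1
B: 23→32, due 26, tardiness 6
C: 32→34, due 15, tardiness 19
Maximum = 19.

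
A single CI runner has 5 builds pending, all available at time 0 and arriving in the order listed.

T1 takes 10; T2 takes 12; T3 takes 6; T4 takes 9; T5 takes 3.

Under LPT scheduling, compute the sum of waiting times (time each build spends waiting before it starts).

LPT (decreasing processing time): T2 T1 T4 T3 T5.
T2: waits 0, runs 0→12
T1: waits 12, runs 12→22
T4: waits 22, runs 22→31
T3: waits 31, runs 31→37
T5: waits 37, runs 37→40
Sum = 0+12+22+31+37 = 102.

102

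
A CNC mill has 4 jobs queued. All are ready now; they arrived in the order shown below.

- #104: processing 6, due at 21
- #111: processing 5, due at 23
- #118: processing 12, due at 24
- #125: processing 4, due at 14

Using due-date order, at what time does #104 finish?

EDD (increasing due date): #125 #104 #111 #118.
#125: 0→4
#104: 4→10

10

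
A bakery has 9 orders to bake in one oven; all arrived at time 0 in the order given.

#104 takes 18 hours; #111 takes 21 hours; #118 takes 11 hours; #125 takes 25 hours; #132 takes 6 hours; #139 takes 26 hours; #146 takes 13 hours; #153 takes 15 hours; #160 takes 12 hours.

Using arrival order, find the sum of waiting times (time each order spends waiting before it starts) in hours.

FIFO (arrival order): #104 #111 #118 #125 #132 #139 #146 #153 #160.
#104: waits 0, runs 0→18
#111: waits 18, runs 18→39
#118: waits 39, runs 39→50
#125: waits 50, runs 50→75
#132: waits 75, runs 75→81
#139: waits 81, runs 81→107
#146: waits 107, runs 107→120
#153: waits 120, runs 120→135
#160: waits 135, runs 135→147
Sum = 0+18+39+50+75+81+107+120+135 = 625.

625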